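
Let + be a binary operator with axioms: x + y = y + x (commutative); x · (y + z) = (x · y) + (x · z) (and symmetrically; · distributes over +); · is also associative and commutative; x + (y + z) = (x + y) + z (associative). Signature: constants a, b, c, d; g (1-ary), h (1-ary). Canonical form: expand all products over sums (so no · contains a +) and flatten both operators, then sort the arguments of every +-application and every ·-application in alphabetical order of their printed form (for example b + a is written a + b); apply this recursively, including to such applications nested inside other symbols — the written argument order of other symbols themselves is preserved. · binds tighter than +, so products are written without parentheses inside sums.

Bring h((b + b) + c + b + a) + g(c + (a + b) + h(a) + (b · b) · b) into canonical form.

Answer: g(a + b + b · b · b + c + h(a)) + h(a + b + b + b + c)

Derivation:
Un-nest:  h(a + b + b + b + c) + g(a + b + b · b · b + c + h(a))
Order the arguments:  g(a + b + b · b · b + c + h(a)) + h(a + b + b + b + c)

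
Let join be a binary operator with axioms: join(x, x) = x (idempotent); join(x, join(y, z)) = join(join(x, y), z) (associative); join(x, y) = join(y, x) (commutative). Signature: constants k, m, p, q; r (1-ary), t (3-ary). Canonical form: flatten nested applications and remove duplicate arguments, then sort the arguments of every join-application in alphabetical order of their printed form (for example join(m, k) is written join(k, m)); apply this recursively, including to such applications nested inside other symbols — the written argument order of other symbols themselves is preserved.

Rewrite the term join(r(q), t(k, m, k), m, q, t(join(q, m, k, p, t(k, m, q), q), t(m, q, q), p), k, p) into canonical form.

Answer: join(k, m, p, q, r(q), t(join(k, m, p, q, t(k, m, q)), t(m, q, q), p), t(k, m, k))

Derivation:
Simplify inside:  t(join(q, m, k, p, t(k, m, q), q), t(m, q, q), p)  →  t(join(k, m, p, q, t(k, m, q)), t(m, q, q), p)
Sort:  join(k, m, p, q, r(q), t(join(k, m, p, q, t(k, m, q)), t(m, q, q), p), t(k, m, k))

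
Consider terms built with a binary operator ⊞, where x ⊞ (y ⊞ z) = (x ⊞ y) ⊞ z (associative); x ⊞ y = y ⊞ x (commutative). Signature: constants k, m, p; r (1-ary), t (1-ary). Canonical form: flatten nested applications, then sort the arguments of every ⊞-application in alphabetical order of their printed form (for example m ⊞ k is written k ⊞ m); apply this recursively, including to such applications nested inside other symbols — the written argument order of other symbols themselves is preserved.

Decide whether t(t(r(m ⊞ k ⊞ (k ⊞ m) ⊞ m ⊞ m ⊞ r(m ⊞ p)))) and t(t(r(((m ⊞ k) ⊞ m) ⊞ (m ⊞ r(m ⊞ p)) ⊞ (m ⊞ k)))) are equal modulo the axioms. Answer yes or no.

Answer: yes — both canonical forms are t(t(r(k ⊞ k ⊞ m ⊞ m ⊞ m ⊞ m ⊞ r(m ⊞ p))))

Derivation:
Left:  t(t(r(m ⊞ k ⊞ (k ⊞ m) ⊞ m ⊞ m ⊞ r(m ⊞ p))))
  Work inside:  m ⊞ k ⊞ (k ⊞ m) ⊞ m ⊞ m ⊞ r(m ⊞ p)
  Un-nest:  m ⊞ k ⊞ k ⊞ m ⊞ m ⊞ m ⊞ r(m ⊞ p)
  Sort:  k ⊞ k ⊞ m ⊞ m ⊞ m ⊞ m ⊞ r(m ⊞ p)
  Put back:  t(t(r(k ⊞ k ⊞ m ⊞ m ⊞ m ⊞ m ⊞ r(m ⊞ p))))
Right:  t(t(r(((m ⊞ k) ⊞ m) ⊞ (m ⊞ r(m ⊞ p)) ⊞ (m ⊞ k))))
  Work inside:  ((m ⊞ k) ⊞ m) ⊞ (m ⊞ r(m ⊞ p)) ⊞ (m ⊞ k)
  Flatten:  m ⊞ k ⊞ m ⊞ m ⊞ r(m ⊞ p) ⊞ m ⊞ k
  Order the arguments:  k ⊞ k ⊞ m ⊞ m ⊞ m ⊞ m ⊞ r(m ⊞ p)
  Reassemble:  t(t(r(k ⊞ k ⊞ m ⊞ m ⊞ m ⊞ m ⊞ r(m ⊞ p))))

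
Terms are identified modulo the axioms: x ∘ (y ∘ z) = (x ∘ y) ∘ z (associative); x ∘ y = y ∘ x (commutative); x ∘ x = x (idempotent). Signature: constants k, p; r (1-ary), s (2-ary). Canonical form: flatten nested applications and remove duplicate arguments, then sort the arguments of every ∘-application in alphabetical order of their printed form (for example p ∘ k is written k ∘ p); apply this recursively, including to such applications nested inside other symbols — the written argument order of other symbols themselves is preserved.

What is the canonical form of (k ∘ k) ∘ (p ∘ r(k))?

Un-nest:  k ∘ k ∘ p ∘ r(k)
Idempotence:  drop duplicate k
Order the arguments:  k ∘ p ∘ r(k)

Answer: k ∘ p ∘ r(k)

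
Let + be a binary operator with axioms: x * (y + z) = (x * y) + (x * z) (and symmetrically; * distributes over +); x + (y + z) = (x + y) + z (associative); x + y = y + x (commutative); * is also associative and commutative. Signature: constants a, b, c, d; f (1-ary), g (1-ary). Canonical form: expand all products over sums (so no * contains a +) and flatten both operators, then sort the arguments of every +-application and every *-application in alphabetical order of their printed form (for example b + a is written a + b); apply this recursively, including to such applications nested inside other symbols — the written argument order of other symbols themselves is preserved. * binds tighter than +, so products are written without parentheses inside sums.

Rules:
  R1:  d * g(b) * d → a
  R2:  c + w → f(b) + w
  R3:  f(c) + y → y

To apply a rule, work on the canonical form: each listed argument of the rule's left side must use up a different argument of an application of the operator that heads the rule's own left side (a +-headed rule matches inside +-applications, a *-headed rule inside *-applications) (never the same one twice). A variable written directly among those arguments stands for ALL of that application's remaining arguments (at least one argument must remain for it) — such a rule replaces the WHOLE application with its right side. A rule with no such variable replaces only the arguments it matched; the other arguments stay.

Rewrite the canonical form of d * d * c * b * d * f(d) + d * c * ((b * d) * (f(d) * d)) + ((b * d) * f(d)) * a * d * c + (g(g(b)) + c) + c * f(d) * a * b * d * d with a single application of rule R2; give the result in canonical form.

Canonical form:  a * b * c * d * d * f(d) + a * b * c * d * d * f(d) + b * c * d * d * d * f(d) + b * c * d * d * d * f(d) + c + g(g(b))
R2 matches:  uses c;  w := a * b * c * d * d * f(d) + a * b * c * d * d * f(d) + b * c * d * d * d * f(d) + b * c * d * d * d * f(d) + g(g(b))
The extension variable absorbs all remaining arguments, so the whole application is rewritten.
New term:  a * b * c * d * d * f(d) + a * b * c * d * d * f(d) + b * c * d * d * d * f(d) + b * c * d * d * d * f(d) + f(b) + g(g(b))

Answer: a * b * c * d * d * f(d) + a * b * c * d * d * f(d) + b * c * d * d * d * f(d) + b * c * d * d * d * f(d) + f(b) + g(g(b))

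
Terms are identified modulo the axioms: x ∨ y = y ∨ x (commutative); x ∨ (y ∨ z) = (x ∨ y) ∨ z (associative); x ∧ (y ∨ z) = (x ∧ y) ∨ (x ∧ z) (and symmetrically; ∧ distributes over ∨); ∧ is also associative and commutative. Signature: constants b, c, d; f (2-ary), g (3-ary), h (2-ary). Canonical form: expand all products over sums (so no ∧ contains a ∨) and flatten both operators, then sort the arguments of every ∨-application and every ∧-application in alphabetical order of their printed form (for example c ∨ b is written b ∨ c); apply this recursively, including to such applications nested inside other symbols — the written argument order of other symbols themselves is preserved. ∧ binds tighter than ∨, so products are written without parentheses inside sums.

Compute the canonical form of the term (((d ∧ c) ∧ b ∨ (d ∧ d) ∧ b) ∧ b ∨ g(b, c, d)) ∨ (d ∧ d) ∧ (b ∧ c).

Answer: b ∧ b ∧ c ∧ d ∨ b ∧ b ∧ d ∧ d ∨ b ∧ c ∧ d ∧ d ∨ g(b, c, d)

Derivation:
Distribute:  b ∧ b ∧ c ∧ d ∨ b ∧ b ∧ d ∧ d ∨ g(b, c, d) ∨ b ∧ c ∧ d ∧ d
Order the arguments:  b ∧ b ∧ c ∧ d ∨ b ∧ b ∧ d ∧ d ∨ b ∧ c ∧ d ∧ d ∨ g(b, c, d)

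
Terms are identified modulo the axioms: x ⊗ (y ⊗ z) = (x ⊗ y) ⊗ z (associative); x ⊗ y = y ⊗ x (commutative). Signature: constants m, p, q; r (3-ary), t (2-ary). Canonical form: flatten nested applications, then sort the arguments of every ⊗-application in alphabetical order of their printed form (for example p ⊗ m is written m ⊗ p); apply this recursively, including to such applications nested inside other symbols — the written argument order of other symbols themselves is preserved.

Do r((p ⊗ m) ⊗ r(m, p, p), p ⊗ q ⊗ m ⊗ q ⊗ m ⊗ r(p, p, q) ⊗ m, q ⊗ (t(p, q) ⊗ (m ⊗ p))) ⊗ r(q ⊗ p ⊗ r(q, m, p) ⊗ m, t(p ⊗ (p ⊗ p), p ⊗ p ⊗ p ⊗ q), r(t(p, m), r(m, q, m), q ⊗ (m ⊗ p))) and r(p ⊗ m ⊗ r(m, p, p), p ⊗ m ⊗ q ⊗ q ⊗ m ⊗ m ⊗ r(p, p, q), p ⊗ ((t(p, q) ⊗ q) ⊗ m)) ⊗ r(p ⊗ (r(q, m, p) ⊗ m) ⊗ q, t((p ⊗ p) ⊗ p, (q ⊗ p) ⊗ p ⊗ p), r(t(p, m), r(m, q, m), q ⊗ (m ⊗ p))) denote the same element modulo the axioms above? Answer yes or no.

Left:  r((p ⊗ m) ⊗ r(m, p, p), p ⊗ q ⊗ m ⊗ q ⊗ m ⊗ r(p, p, q) ⊗ m, q ⊗ (t(p, q) ⊗ (m ⊗ p))) ⊗ r(q ⊗ p ⊗ r(q, m, p) ⊗ m, t(p ⊗ (p ⊗ p), p ⊗ p ⊗ p ⊗ q), r(t(p, m), r(m, q, m), q ⊗ (m ⊗ p)))
  Simplify inside:  r((p ⊗ m) ⊗ r(m, p, p), p ⊗ q ⊗ m ⊗ q ⊗ m ⊗ r(p, p, q) ⊗ m, q ⊗ (t(p, q) ⊗ (m ⊗ p)))  →  r(m ⊗ p ⊗ r(m, p, p), m ⊗ m ⊗ m ⊗ p ⊗ q ⊗ q ⊗ r(p, p, q), m ⊗ p ⊗ q ⊗ t(p, q))
  Canonicalize subterm:  r(q ⊗ p ⊗ r(q, m, p) ⊗ m, t(p ⊗ (p ⊗ p), p ⊗ p ⊗ p ⊗ q), r(t(p, m), r(m, q, m), q ⊗ (m ⊗ p)))  →  r(m ⊗ p ⊗ q ⊗ r(q, m, p), t(p ⊗ p ⊗ p, p ⊗ p ⊗ p ⊗ q), r(t(p, m), r(m, q, m), m ⊗ p ⊗ q))
  Sort:  r(m ⊗ p ⊗ q ⊗ r(q, m, p), t(p ⊗ p ⊗ p, p ⊗ p ⊗ p ⊗ q), r(t(p, m), r(m, q, m), m ⊗ p ⊗ q)) ⊗ r(m ⊗ p ⊗ r(m, p, p), m ⊗ m ⊗ m ⊗ p ⊗ q ⊗ q ⊗ r(p, p, q), m ⊗ p ⊗ q ⊗ t(p, q))
Right:  r(p ⊗ m ⊗ r(m, p, p), p ⊗ m ⊗ q ⊗ q ⊗ m ⊗ m ⊗ r(p, p, q), p ⊗ ((t(p, q) ⊗ q) ⊗ m)) ⊗ r(p ⊗ (r(q, m, p) ⊗ m) ⊗ q, t((p ⊗ p) ⊗ p, (q ⊗ p) ⊗ p ⊗ p), r(t(p, m), r(m, q, m), q ⊗ (m ⊗ p)))
  Simplify inside:  r(p ⊗ m ⊗ r(m, p, p), p ⊗ m ⊗ q ⊗ q ⊗ m ⊗ m ⊗ r(p, p, q), p ⊗ ((t(p, q) ⊗ q) ⊗ m))  →  r(m ⊗ p ⊗ r(m, p, p), m ⊗ m ⊗ m ⊗ p ⊗ q ⊗ q ⊗ r(p, p, q), m ⊗ p ⊗ q ⊗ t(p, q))
  Canonicalize subterm:  r(p ⊗ (r(q, m, p) ⊗ m) ⊗ q, t((p ⊗ p) ⊗ p, (q ⊗ p) ⊗ p ⊗ p), r(t(p, m), r(m, q, m), q ⊗ (m ⊗ p)))  →  r(m ⊗ p ⊗ q ⊗ r(q, m, p), t(p ⊗ p ⊗ p, p ⊗ p ⊗ p ⊗ q), r(t(p, m), r(m, q, m), m ⊗ p ⊗ q))
  Order the arguments:  r(m ⊗ p ⊗ q ⊗ r(q, m, p), t(p ⊗ p ⊗ p, p ⊗ p ⊗ p ⊗ q), r(t(p, m), r(m, q, m), m ⊗ p ⊗ q)) ⊗ r(m ⊗ p ⊗ r(m, p, p), m ⊗ m ⊗ m ⊗ p ⊗ q ⊗ q ⊗ r(p, p, q), m ⊗ p ⊗ q ⊗ t(p, q))

Answer: yes — both canonical forms are r(m ⊗ p ⊗ q ⊗ r(q, m, p), t(p ⊗ p ⊗ p, p ⊗ p ⊗ p ⊗ q), r(t(p, m), r(m, q, m), m ⊗ p ⊗ q)) ⊗ r(m ⊗ p ⊗ r(m, p, p), m ⊗ m ⊗ m ⊗ p ⊗ q ⊗ q ⊗ r(p, p, q), m ⊗ p ⊗ q ⊗ t(p, q))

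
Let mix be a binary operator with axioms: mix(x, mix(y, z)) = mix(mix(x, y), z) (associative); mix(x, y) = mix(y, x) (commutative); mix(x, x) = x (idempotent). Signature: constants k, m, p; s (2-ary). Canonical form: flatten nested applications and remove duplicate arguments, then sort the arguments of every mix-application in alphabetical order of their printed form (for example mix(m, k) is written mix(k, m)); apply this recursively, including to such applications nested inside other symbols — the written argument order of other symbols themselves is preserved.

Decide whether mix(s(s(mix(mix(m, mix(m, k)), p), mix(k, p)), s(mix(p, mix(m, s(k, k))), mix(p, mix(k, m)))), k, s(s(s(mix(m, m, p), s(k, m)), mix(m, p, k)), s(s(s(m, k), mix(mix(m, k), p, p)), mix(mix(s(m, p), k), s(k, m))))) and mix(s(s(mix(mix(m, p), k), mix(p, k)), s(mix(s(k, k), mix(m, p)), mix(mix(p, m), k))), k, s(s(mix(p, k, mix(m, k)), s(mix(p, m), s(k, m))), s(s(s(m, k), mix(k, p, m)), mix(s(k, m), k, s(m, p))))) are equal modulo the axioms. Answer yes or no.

Left:  mix(s(s(mix(mix(m, mix(m, k)), p), mix(k, p)), s(mix(p, mix(m, s(k, k))), mix(p, mix(k, m)))), k, s(s(s(mix(m, m, p), s(k, m)), mix(m, p, k)), s(s(s(m, k), mix(mix(m, k), p, p)), mix(mix(s(m, p), k), s(k, m)))))
  Inside:  s(s(mix(mix(m, mix(m, k)), p), mix(k, p)), s(mix(p, mix(m, s(k, k))), mix(p, mix(k, m))))  →  s(s(mix(k, m, p), mix(k, p)), s(mix(m, p, s(k, k)), mix(k, m, p)))
  Canonicalize subterm:  s(s(s(mix(m, m, p), s(k, m)), mix(m, p, k)), s(s(s(m, k), mix(mix(m, k), p, p)), mix(mix(s(m, p), k), s(k, m))))  →  s(s(s(mix(m, p), s(k, m)), mix(k, m, p)), s(s(s(m, k), mix(k, m, p)), mix(k, s(k, m), s(m, p))))
  Sort:  mix(k, s(s(mix(k, m, p), mix(k, p)), s(mix(m, p, s(k, k)), mix(k, m, p))), s(s(s(mix(m, p), s(k, m)), mix(k, m, p)), s(s(s(m, k), mix(k, m, p)), mix(k, s(k, m), s(m, p)))))
Right:  mix(s(s(mix(mix(m, p), k), mix(p, k)), s(mix(s(k, k), mix(m, p)), mix(mix(p, m), k))), k, s(s(mix(p, k, mix(m, k)), s(mix(p, m), s(k, m))), s(s(s(m, k), mix(k, p, m)), mix(s(k, m), k, s(m, p)))))
  Simplify inside:  s(s(mix(mix(m, p), k), mix(p, k)), s(mix(s(k, k), mix(m, p)), mix(mix(p, m), k)))  →  s(s(mix(k, m, p), mix(k, p)), s(mix(m, p, s(k, k)), mix(k, m, p)))
  Inside:  s(s(mix(p, k, mix(m, k)), s(mix(p, m), s(k, m))), s(s(s(m, k), mix(k, p, m)), mix(s(k, m), k, s(m, p))))  →  s(s(mix(k, m, p), s(mix(m, p), s(k, m))), s(s(s(m, k), mix(k, m, p)), mix(k, s(k, m), s(m, p))))
  Order the arguments:  mix(k, s(s(mix(k, m, p), mix(k, p)), s(mix(m, p, s(k, k)), mix(k, m, p))), s(s(mix(k, m, p), s(mix(m, p), s(k, m))), s(s(s(m, k), mix(k, m, p)), mix(k, s(k, m), s(m, p)))))

Answer: no — mix(k, s(s(mix(k, m, p), mix(k, p)), s(mix(m, p, s(k, k)), mix(k, m, p))), s(s(s(mix(m, p), s(k, m)), mix(k, m, p)), s(s(s(m, k), mix(k, m, p)), mix(k, s(k, m), s(m, p))))) vs mix(k, s(s(mix(k, m, p), mix(k, p)), s(mix(m, p, s(k, k)), mix(k, m, p))), s(s(mix(k, m, p), s(mix(m, p), s(k, m))), s(s(s(m, k), mix(k, m, p)), mix(k, s(k, m), s(m, p)))))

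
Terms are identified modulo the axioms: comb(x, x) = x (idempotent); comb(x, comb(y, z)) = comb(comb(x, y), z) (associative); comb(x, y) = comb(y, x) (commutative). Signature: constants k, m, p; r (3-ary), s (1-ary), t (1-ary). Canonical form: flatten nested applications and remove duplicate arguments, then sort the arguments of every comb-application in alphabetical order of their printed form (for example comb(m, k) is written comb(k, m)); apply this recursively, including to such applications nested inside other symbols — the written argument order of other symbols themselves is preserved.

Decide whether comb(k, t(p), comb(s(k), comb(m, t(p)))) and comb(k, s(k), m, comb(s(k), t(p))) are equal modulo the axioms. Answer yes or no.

Left:  comb(k, t(p), comb(s(k), comb(m, t(p))))
  Un-nest:  comb(k, t(p), s(k), m, t(p))
  Drop duplicates:  drop duplicate t(p)
  Order the arguments:  comb(k, m, s(k), t(p))
Right:  comb(k, s(k), m, comb(s(k), t(p)))
  Flatten:  comb(k, s(k), m, s(k), t(p))
  Idempotence:  drop duplicate s(k)
  Sort arguments:  comb(k, m, s(k), t(p))

Answer: yes — both canonical forms are comb(k, m, s(k), t(p))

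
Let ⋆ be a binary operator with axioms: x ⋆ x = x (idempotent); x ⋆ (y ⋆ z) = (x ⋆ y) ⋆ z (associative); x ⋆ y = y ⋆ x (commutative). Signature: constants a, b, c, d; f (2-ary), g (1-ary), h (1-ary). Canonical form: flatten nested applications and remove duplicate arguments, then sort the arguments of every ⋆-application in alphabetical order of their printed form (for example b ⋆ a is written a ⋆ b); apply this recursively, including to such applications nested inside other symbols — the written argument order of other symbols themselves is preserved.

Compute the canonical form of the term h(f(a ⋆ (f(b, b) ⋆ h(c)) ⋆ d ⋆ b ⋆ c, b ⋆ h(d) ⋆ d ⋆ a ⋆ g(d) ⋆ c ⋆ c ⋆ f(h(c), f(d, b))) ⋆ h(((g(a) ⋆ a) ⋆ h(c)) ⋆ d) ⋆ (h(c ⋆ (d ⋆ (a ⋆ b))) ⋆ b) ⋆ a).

Work inside:  f(a ⋆ (f(b, b) ⋆ h(c)) ⋆ d ⋆ b ⋆ c, b ⋆ h(d) ⋆ d ⋆ a ⋆ g(d) ⋆ c ⋆ c ⋆ f(h(c), f(d, b))) ⋆ h(((g(a) ⋆ a) ⋆ h(c)) ⋆ d) ⋆ (h(c ⋆ (d ⋆ (a ⋆ b))) ⋆ b) ⋆ a
Merge nested applications:  f(a ⋆ (f(b, b) ⋆ h(c)) ⋆ d ⋆ b ⋆ c, b ⋆ h(d) ⋆ d ⋆ a ⋆ g(d) ⋆ c ⋆ c ⋆ f(h(c), f(d, b))) ⋆ h(((g(a) ⋆ a) ⋆ h(c)) ⋆ d) ⋆ h(c ⋆ (d ⋆ (a ⋆ b))) ⋆ b ⋆ a
Simplify inside:  f(a ⋆ (f(b, b) ⋆ h(c)) ⋆ d ⋆ b ⋆ c, b ⋆ h(d) ⋆ d ⋆ a ⋆ g(d) ⋆ c ⋆ c ⋆ f(h(c), f(d, b)))  →  f(a ⋆ b ⋆ c ⋆ d ⋆ f(b, b) ⋆ h(c), a ⋆ b ⋆ c ⋆ d ⋆ f(h(c), f(d, b)) ⋆ g(d) ⋆ h(d))
Simplify inside:  h(((g(a) ⋆ a) ⋆ h(c)) ⋆ d)  →  h(a ⋆ d ⋆ g(a) ⋆ h(c))
Simplify inside:  h(c ⋆ (d ⋆ (a ⋆ b)))  →  h(a ⋆ b ⋆ c ⋆ d)
Order the arguments:  a ⋆ b ⋆ f(a ⋆ b ⋆ c ⋆ d ⋆ f(b, b) ⋆ h(c), a ⋆ b ⋆ c ⋆ d ⋆ f(h(c), f(d, b)) ⋆ g(d) ⋆ h(d)) ⋆ h(a ⋆ b ⋆ c ⋆ d) ⋆ h(a ⋆ d ⋆ g(a) ⋆ h(c))
Reassemble:  h(a ⋆ b ⋆ f(a ⋆ b ⋆ c ⋆ d ⋆ f(b, b) ⋆ h(c), a ⋆ b ⋆ c ⋆ d ⋆ f(h(c), f(d, b)) ⋆ g(d) ⋆ h(d)) ⋆ h(a ⋆ b ⋆ c ⋆ d) ⋆ h(a ⋆ d ⋆ g(a) ⋆ h(c)))

Answer: h(a ⋆ b ⋆ f(a ⋆ b ⋆ c ⋆ d ⋆ f(b, b) ⋆ h(c), a ⋆ b ⋆ c ⋆ d ⋆ f(h(c), f(d, b)) ⋆ g(d) ⋆ h(d)) ⋆ h(a ⋆ b ⋆ c ⋆ d) ⋆ h(a ⋆ d ⋆ g(a) ⋆ h(c)))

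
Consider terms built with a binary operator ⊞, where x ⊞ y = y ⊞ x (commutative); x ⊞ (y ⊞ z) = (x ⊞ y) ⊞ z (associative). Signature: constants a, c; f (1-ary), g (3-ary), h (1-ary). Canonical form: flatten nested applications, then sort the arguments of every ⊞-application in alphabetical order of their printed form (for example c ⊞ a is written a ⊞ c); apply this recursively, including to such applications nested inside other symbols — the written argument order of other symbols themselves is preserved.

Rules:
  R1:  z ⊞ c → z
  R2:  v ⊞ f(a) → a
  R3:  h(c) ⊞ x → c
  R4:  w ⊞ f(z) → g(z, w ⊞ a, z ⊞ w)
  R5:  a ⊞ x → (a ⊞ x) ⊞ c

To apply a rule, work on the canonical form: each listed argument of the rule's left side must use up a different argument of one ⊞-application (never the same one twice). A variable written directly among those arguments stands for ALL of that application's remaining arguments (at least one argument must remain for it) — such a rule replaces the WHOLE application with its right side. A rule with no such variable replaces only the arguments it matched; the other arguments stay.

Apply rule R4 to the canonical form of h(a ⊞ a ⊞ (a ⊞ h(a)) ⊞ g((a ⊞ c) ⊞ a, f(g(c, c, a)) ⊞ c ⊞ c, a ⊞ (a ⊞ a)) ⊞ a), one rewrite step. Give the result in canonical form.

Canonical form:  h(a ⊞ a ⊞ a ⊞ a ⊞ g(a ⊞ a ⊞ c, c ⊞ c ⊞ f(g(c, c, a)), a ⊞ a ⊞ a) ⊞ h(a))
Match R4:  consume f(g(c, c, a));  w := c ⊞ c, z := g(c, c, a)
Every leftover argument binds to the variable; the entire application is replaced.
Giving:  h(a ⊞ a ⊞ a ⊞ a ⊞ g(a ⊞ a ⊞ c, g(g(c, c, a), a ⊞ c ⊞ c, c ⊞ c ⊞ g(c, c, a)), a ⊞ a ⊞ a) ⊞ h(a))

Answer: h(a ⊞ a ⊞ a ⊞ a ⊞ g(a ⊞ a ⊞ c, g(g(c, c, a), a ⊞ c ⊞ c, c ⊞ c ⊞ g(c, c, a)), a ⊞ a ⊞ a) ⊞ h(a))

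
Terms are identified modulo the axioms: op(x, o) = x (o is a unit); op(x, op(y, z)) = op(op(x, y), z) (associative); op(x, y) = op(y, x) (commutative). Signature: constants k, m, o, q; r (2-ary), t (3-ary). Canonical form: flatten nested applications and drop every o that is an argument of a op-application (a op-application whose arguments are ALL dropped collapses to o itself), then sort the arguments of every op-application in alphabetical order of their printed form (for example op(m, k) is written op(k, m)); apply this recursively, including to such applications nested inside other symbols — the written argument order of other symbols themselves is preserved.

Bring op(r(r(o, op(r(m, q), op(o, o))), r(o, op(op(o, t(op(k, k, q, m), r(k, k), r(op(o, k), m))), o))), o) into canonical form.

Answer: r(r(o, r(m, q)), r(o, t(op(k, k, m, q), r(k, k), r(k, m))))

Derivation:
Inside:  r(r(o, op(r(m, q), op(o, o))), r(o, op(op(o, t(op(k, k, q, m), r(k, k), r(op(o, k), m))), o)))  →  r(r(o, r(m, q)), r(o, t(op(k, k, m, q), r(k, k), r(k, m))))
Units out:  drop o
Sort:  r(r(o, r(m, q)), r(o, t(op(k, k, m, q), r(k, k), r(k, m))))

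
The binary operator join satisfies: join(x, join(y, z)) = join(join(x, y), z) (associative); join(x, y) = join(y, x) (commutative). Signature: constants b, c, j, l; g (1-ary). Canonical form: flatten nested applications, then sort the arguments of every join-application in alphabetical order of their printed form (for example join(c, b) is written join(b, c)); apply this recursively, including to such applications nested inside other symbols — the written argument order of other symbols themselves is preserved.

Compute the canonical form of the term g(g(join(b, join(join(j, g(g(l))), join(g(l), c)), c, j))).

Answer: g(g(join(b, c, c, g(g(l)), g(l), j, j)))

Derivation:
Focus inside:  join(b, join(join(j, g(g(l))), join(g(l), c)), c, j)
Merge nested applications:  join(b, j, g(g(l)), g(l), c, c, j)
Order the arguments:  join(b, c, c, g(g(l)), g(l), j, j)
Put back:  g(g(join(b, c, c, g(g(l)), g(l), j, j)))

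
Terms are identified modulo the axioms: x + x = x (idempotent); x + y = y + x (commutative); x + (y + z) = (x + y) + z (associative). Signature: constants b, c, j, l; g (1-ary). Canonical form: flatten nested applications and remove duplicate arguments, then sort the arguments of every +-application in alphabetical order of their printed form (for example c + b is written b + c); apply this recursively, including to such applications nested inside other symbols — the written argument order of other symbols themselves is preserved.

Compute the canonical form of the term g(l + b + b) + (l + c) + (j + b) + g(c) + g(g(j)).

Answer: b + c + g(b + l) + g(c) + g(g(j)) + j + l

Derivation:
Un-nest:  g(l + b + b) + l + c + j + b + g(c) + g(g(j))
Inside:  g(l + b + b)  →  g(b + l)
Sort arguments:  b + c + g(b + l) + g(c) + g(g(j)) + j + l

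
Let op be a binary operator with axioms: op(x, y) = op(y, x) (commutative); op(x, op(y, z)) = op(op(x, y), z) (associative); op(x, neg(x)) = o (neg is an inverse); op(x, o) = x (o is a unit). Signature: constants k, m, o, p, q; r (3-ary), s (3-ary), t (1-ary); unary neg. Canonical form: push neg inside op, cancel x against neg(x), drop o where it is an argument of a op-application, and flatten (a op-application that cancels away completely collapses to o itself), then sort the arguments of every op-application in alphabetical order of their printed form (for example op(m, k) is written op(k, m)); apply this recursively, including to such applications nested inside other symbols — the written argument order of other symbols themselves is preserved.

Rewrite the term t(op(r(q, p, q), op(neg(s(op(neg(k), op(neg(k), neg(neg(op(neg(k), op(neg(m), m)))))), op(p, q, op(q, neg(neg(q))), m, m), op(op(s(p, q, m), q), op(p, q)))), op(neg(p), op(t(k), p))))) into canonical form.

Answer: t(op(neg(s(op(neg(k), neg(k), neg(k)), op(m, m, p, q, q, q), op(p, q, q, s(p, q, m)))), r(q, p, q), t(k)))

Derivation:
Focus inside:  op(r(q, p, q), op(neg(s(op(neg(k), op(neg(k), neg(neg(op(neg(k), op(neg(m), m)))))), op(p, q, op(q, neg(neg(q))), m, m), op(op(s(p, q, m), q), op(p, q)))), op(neg(p), op(t(k), p))))
Push neg inside:  distribute neg over op and collapse double neg
Cancel inverse pairs:  p cancels
Collect:  op(r(q, p, q), neg(s(op(neg(k), neg(k), neg(k)), op(m, m, p, q, q, q), op(p, q, q, s(p, q, m)))), t(k))
Sort:  op(neg(s(op(neg(k), neg(k), neg(k)), op(m, m, p, q, q, q), op(p, q, q, s(p, q, m)))), r(q, p, q), t(k))
Put back:  t(op(neg(s(op(neg(k), neg(k), neg(k)), op(m, m, p, q, q, q), op(p, q, q, s(p, q, m)))), r(q, p, q), t(k)))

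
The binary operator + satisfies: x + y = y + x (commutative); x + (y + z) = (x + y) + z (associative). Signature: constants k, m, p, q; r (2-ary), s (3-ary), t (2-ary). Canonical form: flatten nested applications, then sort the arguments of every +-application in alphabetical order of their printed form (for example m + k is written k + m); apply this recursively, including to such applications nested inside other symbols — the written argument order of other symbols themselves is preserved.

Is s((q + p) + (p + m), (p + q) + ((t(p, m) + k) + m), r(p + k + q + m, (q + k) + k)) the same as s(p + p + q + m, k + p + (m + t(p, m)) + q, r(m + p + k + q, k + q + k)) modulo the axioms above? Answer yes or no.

Answer: yes — both canonical forms are s(m + p + p + q, k + m + p + q + t(p, m), r(k + m + p + q, k + k + q))

Derivation:
Left:  s((q + p) + (p + m), (p + q) + ((t(p, m) + k) + m), r(p + k + q + m, (q + k) + k))
  Focus inside:  (p + q) + ((t(p, m) + k) + m)
  Merge nested applications:  p + q + t(p, m) + k + m
  Order the arguments:  k + m + p + q + t(p, m)
  Rebuild:  s(m + p + p + q, k + m + p + q + t(p, m), r(k + m + p + q, k + k + q))
Right:  s(p + p + q + m, k + p + (m + t(p, m)) + q, r(m + p + k + q, k + q + k))
  Work inside:  k + p + (m + t(p, m)) + q
  Merge nested applications:  k + p + m + t(p, m) + q
  Order the arguments:  k + m + p + q + t(p, m)
  Put back:  s(m + p + p + q, k + m + p + q + t(p, m), r(k + m + p + q, k + k + q))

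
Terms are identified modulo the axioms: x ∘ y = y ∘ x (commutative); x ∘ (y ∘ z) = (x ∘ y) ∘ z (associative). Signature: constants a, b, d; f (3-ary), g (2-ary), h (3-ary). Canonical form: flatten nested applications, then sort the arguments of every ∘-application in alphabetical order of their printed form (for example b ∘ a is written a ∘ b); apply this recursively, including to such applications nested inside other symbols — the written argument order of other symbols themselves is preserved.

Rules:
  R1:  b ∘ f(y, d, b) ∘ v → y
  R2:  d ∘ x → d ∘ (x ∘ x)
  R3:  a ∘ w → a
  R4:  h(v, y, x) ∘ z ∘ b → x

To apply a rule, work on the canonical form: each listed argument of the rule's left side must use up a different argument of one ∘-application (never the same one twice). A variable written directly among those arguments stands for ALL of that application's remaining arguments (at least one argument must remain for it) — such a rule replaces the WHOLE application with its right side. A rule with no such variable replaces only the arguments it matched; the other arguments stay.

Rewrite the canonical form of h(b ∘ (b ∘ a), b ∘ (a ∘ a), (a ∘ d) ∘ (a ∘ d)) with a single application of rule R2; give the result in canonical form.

Canonical form:  h(a ∘ b ∘ b, a ∘ a ∘ b, a ∘ a ∘ d ∘ d)
R2 matches:  uses d;  x := a ∘ a ∘ d
Every leftover argument binds to the variable; the entire application is replaced.
New term:  h(a ∘ b ∘ b, a ∘ a ∘ b, a ∘ a ∘ a ∘ a ∘ d ∘ d ∘ d)

Answer: h(a ∘ b ∘ b, a ∘ a ∘ b, a ∘ a ∘ a ∘ a ∘ d ∘ d ∘ d)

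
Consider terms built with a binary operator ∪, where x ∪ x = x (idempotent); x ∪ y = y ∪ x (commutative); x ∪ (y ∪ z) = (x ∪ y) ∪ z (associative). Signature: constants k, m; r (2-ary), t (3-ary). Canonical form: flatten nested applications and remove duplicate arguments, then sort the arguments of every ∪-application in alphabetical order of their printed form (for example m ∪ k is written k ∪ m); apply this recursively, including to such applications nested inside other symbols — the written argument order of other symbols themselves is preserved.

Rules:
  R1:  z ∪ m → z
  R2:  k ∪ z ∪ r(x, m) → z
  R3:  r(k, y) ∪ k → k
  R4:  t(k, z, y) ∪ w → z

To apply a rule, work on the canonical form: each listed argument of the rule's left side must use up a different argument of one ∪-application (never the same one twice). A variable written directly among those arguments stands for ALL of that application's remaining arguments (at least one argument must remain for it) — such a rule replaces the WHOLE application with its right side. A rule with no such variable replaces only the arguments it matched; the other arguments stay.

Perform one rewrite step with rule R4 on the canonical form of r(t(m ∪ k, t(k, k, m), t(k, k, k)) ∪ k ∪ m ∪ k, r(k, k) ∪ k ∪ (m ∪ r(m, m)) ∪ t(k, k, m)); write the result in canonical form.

Answer: r(k ∪ m ∪ t(k ∪ m, t(k, k, m), t(k, k, k)), k)

Derivation:
Canonical form:  r(k ∪ m ∪ t(k ∪ m, t(k, k, m), t(k, k, k)), k ∪ m ∪ r(k, k) ∪ r(m, m) ∪ t(k, k, m))
Match R4:  consume t(k, k, m);  w := k ∪ m ∪ r(k, k) ∪ r(m, m), y := m, z := k
The variable takes the whole remainder — replace the entire application.
Giving:  r(k ∪ m ∪ t(k ∪ m, t(k, k, m), t(k, k, k)), k)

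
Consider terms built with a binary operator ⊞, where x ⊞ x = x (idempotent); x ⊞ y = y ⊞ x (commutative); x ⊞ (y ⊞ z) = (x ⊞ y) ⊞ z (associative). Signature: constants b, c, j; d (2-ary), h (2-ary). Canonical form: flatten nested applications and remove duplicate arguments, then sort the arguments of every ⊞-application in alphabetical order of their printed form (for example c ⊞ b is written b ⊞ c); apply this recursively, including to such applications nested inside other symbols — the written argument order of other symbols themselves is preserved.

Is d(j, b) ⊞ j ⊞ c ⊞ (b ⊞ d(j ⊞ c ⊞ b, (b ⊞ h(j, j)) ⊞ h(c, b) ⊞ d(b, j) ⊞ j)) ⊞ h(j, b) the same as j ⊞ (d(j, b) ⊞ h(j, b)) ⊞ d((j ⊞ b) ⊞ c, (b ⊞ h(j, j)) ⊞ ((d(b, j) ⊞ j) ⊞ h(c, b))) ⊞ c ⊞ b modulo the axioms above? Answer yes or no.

Answer: yes — both canonical forms are b ⊞ c ⊞ d(b ⊞ c ⊞ j, b ⊞ d(b, j) ⊞ h(c, b) ⊞ h(j, j) ⊞ j) ⊞ d(j, b) ⊞ h(j, b) ⊞ j

Derivation:
Left:  d(j, b) ⊞ j ⊞ c ⊞ (b ⊞ d(j ⊞ c ⊞ b, (b ⊞ h(j, j)) ⊞ h(c, b) ⊞ d(b, j) ⊞ j)) ⊞ h(j, b)
  Un-nest:  d(j, b) ⊞ j ⊞ c ⊞ b ⊞ d(j ⊞ c ⊞ b, (b ⊞ h(j, j)) ⊞ h(c, b) ⊞ d(b, j) ⊞ j) ⊞ h(j, b)
  Inside:  d(j ⊞ c ⊞ b, (b ⊞ h(j, j)) ⊞ h(c, b) ⊞ d(b, j) ⊞ j)  →  d(b ⊞ c ⊞ j, b ⊞ d(b, j) ⊞ h(c, b) ⊞ h(j, j) ⊞ j)
  Sort:  b ⊞ c ⊞ d(b ⊞ c ⊞ j, b ⊞ d(b, j) ⊞ h(c, b) ⊞ h(j, j) ⊞ j) ⊞ d(j, b) ⊞ h(j, b) ⊞ j
Right:  j ⊞ (d(j, b) ⊞ h(j, b)) ⊞ d((j ⊞ b) ⊞ c, (b ⊞ h(j, j)) ⊞ ((d(b, j) ⊞ j) ⊞ h(c, b))) ⊞ c ⊞ b
  Flatten:  j ⊞ d(j, b) ⊞ h(j, b) ⊞ d((j ⊞ b) ⊞ c, (b ⊞ h(j, j)) ⊞ ((d(b, j) ⊞ j) ⊞ h(c, b))) ⊞ c ⊞ b
  Canonicalize subterm:  d((j ⊞ b) ⊞ c, (b ⊞ h(j, j)) ⊞ ((d(b, j) ⊞ j) ⊞ h(c, b)))  →  d(b ⊞ c ⊞ j, b ⊞ d(b, j) ⊞ h(c, b) ⊞ h(j, j) ⊞ j)
  Sort arguments:  b ⊞ c ⊞ d(b ⊞ c ⊞ j, b ⊞ d(b, j) ⊞ h(c, b) ⊞ h(j, j) ⊞ j) ⊞ d(j, b) ⊞ h(j, b) ⊞ j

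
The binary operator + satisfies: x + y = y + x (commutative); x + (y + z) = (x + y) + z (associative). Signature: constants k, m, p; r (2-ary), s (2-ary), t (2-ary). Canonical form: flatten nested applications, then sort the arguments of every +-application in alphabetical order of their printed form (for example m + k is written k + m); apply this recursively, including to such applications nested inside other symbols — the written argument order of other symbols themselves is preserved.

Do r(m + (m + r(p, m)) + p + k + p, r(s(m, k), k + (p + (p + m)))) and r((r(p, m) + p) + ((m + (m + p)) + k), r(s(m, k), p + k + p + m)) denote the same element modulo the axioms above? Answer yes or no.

Answer: yes — both canonical forms are r(k + m + m + p + p + r(p, m), r(s(m, k), k + m + p + p))

Derivation:
Left:  r(m + (m + r(p, m)) + p + k + p, r(s(m, k), k + (p + (p + m))))
  Work inside:  m + (m + r(p, m)) + p + k + p
  Merge nested applications:  m + m + r(p, m) + p + k + p
  Sort:  k + m + m + p + p + r(p, m)
  Put back:  r(k + m + m + p + p + r(p, m), r(s(m, k), k + m + p + p))
Right:  r((r(p, m) + p) + ((m + (m + p)) + k), r(s(m, k), p + k + p + m))
  Focus inside:  (r(p, m) + p) + ((m + (m + p)) + k)
  Merge nested applications:  r(p, m) + p + m + m + p + k
  Order the arguments:  k + m + m + p + p + r(p, m)
  Reassemble:  r(k + m + m + p + p + r(p, m), r(s(m, k), k + m + p + p))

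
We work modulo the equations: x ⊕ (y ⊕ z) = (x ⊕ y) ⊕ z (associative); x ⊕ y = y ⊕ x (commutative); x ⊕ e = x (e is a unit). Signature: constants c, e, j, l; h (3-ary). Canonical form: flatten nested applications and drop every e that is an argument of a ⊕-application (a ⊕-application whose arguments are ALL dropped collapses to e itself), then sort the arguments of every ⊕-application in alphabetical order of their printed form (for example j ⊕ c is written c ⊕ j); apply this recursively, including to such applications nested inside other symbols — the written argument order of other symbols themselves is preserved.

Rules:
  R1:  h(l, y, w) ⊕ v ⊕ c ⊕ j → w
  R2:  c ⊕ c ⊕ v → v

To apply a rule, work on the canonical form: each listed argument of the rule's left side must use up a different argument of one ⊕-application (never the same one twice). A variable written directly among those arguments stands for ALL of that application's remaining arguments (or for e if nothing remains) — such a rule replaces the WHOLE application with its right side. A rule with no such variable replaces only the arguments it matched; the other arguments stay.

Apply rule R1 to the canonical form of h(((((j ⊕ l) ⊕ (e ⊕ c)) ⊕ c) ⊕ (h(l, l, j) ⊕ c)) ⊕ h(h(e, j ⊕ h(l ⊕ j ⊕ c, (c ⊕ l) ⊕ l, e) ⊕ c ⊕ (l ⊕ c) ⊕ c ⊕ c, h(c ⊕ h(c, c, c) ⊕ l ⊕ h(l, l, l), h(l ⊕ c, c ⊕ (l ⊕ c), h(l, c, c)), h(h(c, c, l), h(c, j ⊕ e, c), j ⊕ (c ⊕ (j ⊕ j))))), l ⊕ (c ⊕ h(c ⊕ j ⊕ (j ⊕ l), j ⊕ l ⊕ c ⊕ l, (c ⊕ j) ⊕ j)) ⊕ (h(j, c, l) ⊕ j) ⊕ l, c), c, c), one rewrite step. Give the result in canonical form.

Canonical form:  h(c ⊕ c ⊕ c ⊕ h(h(e, c ⊕ c ⊕ c ⊕ c ⊕ h(c ⊕ j ⊕ l, c ⊕ l ⊕ l, e) ⊕ j ⊕ l, h(c ⊕ h(c, c, c) ⊕ h(l, l, l) ⊕ l, h(c ⊕ l, c ⊕ c ⊕ l, h(l, c, c)), h(h(c, c, l), h(c, j, c), c ⊕ j ⊕ j ⊕ j))), c ⊕ h(c ⊕ j ⊕ j ⊕ l, c ⊕ j ⊕ l ⊕ l, c ⊕ j ⊕ j) ⊕ h(j, c, l) ⊕ j ⊕ l ⊕ l, c) ⊕ h(l, l, j) ⊕ j ⊕ l, c, c)
Apply R1:  consuming c, h(l, l, j), j;  v := c ⊕ c ⊕ h(h(e, c ⊕ c ⊕ c ⊕ c ⊕ h(c ⊕ j ⊕ l, c ⊕ l ⊕ l, e) ⊕ j ⊕ l, h(c ⊕ h(c, c, c) ⊕ h(l, l, l) ⊕ l, h(c ⊕ l, c ⊕ c ⊕ l, h(l, c, c)), h(h(c, c, l), h(c, j, c), c ⊕ j ⊕ j ⊕ j))), c ⊕ h(c ⊕ j ⊕ j ⊕ l, c ⊕ j ⊕ l ⊕ l, c ⊕ j ⊕ j) ⊕ h(j, c, l) ⊕ j ⊕ l ⊕ l, c) ⊕ l, w := j, y := l
The extension variable absorbs all remaining arguments, so the whole application is rewritten.
Result:  h(j, c, c)

Answer: h(j, c, c)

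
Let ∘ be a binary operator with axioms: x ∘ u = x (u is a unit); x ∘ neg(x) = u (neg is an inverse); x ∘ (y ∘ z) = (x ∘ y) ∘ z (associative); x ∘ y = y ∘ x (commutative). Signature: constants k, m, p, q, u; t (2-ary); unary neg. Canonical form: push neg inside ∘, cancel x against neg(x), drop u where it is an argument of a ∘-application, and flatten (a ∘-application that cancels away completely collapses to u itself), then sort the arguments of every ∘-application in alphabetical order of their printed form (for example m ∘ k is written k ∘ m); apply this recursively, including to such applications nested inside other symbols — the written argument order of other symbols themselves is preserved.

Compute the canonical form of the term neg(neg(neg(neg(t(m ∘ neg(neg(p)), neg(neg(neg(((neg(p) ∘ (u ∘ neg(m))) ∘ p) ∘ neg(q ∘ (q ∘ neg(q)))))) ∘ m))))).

Push neg inside:  distribute neg over ∘ and collapse double neg
Collect terms:  t(m ∘ p, m ∘ m ∘ q)

Answer: t(m ∘ p, m ∘ m ∘ q)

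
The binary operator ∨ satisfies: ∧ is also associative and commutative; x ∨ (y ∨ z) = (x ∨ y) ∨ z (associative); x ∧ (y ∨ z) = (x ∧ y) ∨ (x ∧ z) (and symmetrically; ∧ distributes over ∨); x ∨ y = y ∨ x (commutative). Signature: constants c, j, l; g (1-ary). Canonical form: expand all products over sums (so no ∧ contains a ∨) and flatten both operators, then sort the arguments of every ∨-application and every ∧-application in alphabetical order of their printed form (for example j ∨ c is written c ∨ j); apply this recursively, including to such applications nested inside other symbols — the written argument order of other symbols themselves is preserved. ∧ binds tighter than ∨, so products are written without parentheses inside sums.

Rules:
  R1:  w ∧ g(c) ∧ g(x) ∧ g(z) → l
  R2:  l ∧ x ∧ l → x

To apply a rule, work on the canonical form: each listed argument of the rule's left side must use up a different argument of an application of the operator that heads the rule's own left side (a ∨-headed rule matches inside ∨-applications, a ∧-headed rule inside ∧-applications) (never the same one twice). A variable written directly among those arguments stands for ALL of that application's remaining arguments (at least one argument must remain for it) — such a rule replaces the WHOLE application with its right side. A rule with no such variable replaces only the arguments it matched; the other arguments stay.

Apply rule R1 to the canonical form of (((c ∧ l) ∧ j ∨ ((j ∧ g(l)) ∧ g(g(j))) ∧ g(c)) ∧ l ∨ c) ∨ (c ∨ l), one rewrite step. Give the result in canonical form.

Answer: c ∨ c ∨ c ∧ j ∧ l ∧ l ∨ l ∨ l

Derivation:
Canonical form:  c ∨ c ∨ c ∧ j ∧ l ∧ l ∨ g(c) ∧ g(g(j)) ∧ g(l) ∧ j ∧ l ∨ l
R1 matches:  uses g(c), g(g(j)), g(l);  w := j ∧ l, x := g(j), z := l
Every leftover argument binds to the variable; the entire application is replaced.
New term:  c ∨ c ∨ c ∧ j ∧ l ∧ l ∨ l ∨ l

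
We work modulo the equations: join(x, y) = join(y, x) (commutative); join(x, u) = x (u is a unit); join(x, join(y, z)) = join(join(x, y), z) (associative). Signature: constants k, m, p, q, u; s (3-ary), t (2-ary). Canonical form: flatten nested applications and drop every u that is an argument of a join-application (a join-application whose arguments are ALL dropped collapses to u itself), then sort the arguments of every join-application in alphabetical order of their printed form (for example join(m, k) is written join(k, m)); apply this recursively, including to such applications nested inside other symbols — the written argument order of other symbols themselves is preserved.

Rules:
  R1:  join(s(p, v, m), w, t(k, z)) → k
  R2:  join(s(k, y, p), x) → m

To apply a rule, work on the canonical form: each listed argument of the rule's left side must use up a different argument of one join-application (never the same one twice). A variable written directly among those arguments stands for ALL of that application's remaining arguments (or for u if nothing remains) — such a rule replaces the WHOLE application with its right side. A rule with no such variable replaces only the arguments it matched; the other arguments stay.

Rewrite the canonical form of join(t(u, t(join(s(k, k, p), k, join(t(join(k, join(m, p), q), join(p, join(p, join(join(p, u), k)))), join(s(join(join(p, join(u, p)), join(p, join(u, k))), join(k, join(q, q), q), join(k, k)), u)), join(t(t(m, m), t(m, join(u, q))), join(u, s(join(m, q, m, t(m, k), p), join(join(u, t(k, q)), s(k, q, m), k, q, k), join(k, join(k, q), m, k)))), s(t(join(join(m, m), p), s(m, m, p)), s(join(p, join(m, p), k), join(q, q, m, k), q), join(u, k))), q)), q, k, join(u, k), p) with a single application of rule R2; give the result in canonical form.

Answer: join(k, k, p, q, t(u, t(m, q)))

Derivation:
Canonical form:  join(k, k, p, q, t(u, t(join(k, s(join(k, p, p, p), join(k, q, q, q), join(k, k)), s(join(m, m, p, q, t(m, k)), join(k, k, q, s(k, q, m), t(k, q)), join(k, k, k, m, q)), s(k, k, p), s(t(join(m, m, p), s(m, m, p)), s(join(k, m, p, p), join(k, m, q, q), q), k), t(join(k, m, p, q), join(k, p, p, p)), t(t(m, m), t(m, q))), q)))
Match R2:  consume s(k, k, p);  x := join(k, s(join(k, p, p, p), join(k, q, q, q), join(k, k)), s(join(m, m, p, q, t(m, k)), join(k, k, q, s(k, q, m), t(k, q)), join(k, k, k, m, q)), s(t(join(m, m, p), s(m, m, p)), s(join(k, m, p, p), join(k, m, q, q), q), k), t(join(k, m, p, q), join(k, p, p, p)), t(t(m, m), t(m, q))), y := k
The variable takes the whole remainder — replace the entire application.
New term:  join(k, k, p, q, t(u, t(m, q)))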